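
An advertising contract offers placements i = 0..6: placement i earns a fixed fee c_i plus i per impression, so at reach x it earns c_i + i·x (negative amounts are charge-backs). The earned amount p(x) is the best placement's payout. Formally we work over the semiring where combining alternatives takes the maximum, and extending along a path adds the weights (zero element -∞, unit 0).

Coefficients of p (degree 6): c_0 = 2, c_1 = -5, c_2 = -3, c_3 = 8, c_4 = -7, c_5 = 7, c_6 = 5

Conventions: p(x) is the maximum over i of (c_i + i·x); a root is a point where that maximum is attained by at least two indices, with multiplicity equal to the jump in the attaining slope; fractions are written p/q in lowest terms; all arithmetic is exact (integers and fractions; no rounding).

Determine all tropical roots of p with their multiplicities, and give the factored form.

hull edge (i=0, c=2) to (i=3, c=8): slope 2, span 3
hull edge (i=3, c=8) to (i=5, c=7): slope -1/2, span 2
hull edge (i=5, c=7) to (i=6, c=5): slope -2, span 1
Factored form: p(x) = 5 ⊗ (x ⊕ (-2)) ⊗ (x ⊕ (-2)) ⊗ (x ⊕ (-2)) ⊗ (x ⊕ 1/2) ⊗ (x ⊕ 1/2) ⊗ (x ⊕ 2)
Answer: roots = -2 (mult 3), 1/2 (mult 2), 2 (mult 1)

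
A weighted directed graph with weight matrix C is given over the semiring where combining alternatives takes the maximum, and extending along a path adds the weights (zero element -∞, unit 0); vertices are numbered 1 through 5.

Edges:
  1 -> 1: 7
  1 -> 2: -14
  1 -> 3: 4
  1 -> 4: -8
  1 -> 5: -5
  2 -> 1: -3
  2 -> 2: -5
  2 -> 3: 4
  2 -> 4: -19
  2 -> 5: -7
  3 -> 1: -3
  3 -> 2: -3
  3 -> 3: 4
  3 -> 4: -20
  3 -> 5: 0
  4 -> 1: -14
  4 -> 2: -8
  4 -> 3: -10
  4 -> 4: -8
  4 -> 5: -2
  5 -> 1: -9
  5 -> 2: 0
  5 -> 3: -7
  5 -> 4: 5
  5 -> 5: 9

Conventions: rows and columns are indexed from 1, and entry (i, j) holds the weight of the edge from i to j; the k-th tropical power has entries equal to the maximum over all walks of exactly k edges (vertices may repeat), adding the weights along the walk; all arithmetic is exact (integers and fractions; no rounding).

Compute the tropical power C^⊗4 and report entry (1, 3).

C^⊗2:
  [14, 1, 11, 0, 4]
  [4, 1, 8, -2, 4]
  [4, 1, 8, 5, 9]
  [-7, -2, -4, 3, 7]
  [0, 9, 4, 14, 18]
C^⊗3:
  [21, 8, 18, 9, 13]
  [11, 5, 12, 9, 13]
  [11, 9, 12, 14, 18]
  [0, 7, 2, 12, 16]
  [9, 18, 13, 23, 27]
C^⊗4:
  [28, 15, 25, 18, 22]
  [18, 13, 16, 18, 22]
  [18, 18, 16, 23, 27]
  [7, 16, 11, 21, 25]
  [18, 27, 22, 32, 36]
Key observation: the optimum is the walk 1->1->1->1->3, with weight 7 + 7 + 7 + 4 = 25.
Optimal value attained by: walk 1->1->1->1->3.
Answer: (C^⊗4)[1][3] = 25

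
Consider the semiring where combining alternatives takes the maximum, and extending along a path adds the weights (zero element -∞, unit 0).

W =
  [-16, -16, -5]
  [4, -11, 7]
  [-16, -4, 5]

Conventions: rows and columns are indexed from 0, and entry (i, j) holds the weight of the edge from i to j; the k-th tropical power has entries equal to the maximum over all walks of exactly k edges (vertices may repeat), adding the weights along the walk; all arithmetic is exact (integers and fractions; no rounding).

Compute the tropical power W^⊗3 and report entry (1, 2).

W^⊗2:
  [-12, -9, 0]
  [-7, 3, 12]
  [0, 1, 10]
W^⊗3:
  [-5, -4, 5]
  [7, 8, 17]
  [5, 6, 15]
Key observation: the optimum is the walk 1->2->2->2, with weight 7 + 5 + 5 = 17.
Optimal value attained by: walk 1->2->2->2.
Answer: (W^⊗3)[1][2] = 17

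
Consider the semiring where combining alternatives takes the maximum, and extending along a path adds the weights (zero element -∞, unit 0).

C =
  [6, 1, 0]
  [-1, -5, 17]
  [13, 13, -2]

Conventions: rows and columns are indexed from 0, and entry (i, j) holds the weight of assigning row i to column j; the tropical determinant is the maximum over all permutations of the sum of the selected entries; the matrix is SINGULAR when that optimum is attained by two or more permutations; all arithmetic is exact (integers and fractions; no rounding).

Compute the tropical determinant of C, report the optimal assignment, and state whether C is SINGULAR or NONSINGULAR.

σ = (0, 1, 2): 6 + (-5) + (-2) = -1
σ = (0, 2, 1): 6 + 17 + 13 = 36
σ = (1, 0, 2): 1 + (-1) + (-2) = -2
σ = (1, 2, 0): 1 + 17 + 13 = 31
σ = (2, 0, 1): 0 + (-1) + 13 = 12
σ = (2, 1, 0): 0 + (-5) + 13 = 8
Optimal value attained by: σ = (0, 2, 1).
Answer: det⊕(C) = 36; verdict: NONSINGULAR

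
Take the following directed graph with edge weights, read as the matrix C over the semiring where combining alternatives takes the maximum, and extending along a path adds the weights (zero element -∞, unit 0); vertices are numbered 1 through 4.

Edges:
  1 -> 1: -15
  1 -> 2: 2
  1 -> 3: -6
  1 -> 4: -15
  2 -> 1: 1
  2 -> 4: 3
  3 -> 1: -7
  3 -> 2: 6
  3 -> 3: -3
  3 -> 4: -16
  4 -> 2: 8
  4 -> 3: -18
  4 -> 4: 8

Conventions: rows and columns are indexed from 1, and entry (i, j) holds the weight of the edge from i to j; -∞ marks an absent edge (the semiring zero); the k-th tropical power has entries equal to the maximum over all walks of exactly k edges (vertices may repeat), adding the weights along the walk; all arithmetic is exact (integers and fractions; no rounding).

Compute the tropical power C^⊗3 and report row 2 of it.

C^⊗2:
  [3, 0, -9, 5]
  [-14, 11, -5, 11]
  [7, 3, -6, 9]
  [9, 16, -10, 16]
C^⊗3:
  [1, 13, -3, 13]
  [12, 19, -7, 19]
  [4, 17, 1, 17]
  [17, 24, 3, 24]
Answer: row 2 of C^⊗3 = [12, 19, -7, 19]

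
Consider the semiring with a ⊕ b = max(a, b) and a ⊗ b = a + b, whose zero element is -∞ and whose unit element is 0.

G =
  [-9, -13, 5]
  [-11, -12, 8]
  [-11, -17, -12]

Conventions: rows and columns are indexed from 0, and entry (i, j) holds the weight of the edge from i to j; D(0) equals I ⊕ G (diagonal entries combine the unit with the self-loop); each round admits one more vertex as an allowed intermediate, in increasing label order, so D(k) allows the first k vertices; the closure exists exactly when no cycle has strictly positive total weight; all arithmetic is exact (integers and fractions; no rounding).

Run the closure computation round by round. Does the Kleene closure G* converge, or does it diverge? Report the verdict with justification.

D(0):
  [0, -13, 5]
  [-11, 0, 8]
  [-11, -17, 0]
D(1):
  [0, -13, 5]
  [-11, 0, 8]
  [-11, -17, 0]
D(2):
  [0, -13, 5]
  [-11, 0, 8]
  [-11, -17, 0]
D(3):
  [0, -12, 5]
  [-3, 0, 8]
  [-11, -17, 0]
Key observation: every diagonal entry stays at the unit through all rounds, so no improving cycle exists.
Answer: CONVERGES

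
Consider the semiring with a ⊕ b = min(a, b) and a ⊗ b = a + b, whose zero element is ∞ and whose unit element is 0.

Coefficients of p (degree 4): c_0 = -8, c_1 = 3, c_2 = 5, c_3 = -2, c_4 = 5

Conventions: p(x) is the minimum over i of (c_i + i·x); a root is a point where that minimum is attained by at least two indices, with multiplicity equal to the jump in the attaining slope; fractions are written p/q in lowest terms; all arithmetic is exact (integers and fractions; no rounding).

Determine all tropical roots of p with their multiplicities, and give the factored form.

hull edge (i=0, c=-8) to (i=3, c=-2): slope 2, span 3
hull edge (i=3, c=-2) to (i=4, c=5): slope 7, span 1
Factored form: p(x) = 5 ⊗ (x ⊕ (-7)) ⊗ (x ⊕ (-2)) ⊗ (x ⊕ (-2)) ⊗ (x ⊕ (-2))
Answer: roots = -7 (mult 1), -2 (mult 3)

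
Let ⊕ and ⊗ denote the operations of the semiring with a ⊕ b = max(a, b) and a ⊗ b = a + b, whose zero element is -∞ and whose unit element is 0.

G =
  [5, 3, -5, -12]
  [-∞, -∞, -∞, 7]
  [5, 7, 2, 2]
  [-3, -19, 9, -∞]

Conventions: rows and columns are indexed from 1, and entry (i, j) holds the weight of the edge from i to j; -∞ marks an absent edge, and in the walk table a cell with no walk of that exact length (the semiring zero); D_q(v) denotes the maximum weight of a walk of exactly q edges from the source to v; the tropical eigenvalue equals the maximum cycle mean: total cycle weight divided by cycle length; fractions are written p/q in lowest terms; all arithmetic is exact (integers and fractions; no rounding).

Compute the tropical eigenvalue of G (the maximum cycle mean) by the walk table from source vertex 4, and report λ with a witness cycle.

q=0: [-∞, -∞, -∞, 0]
q=1: [-3, -19, 9, -∞]
q=2: [14, 16, 11, 11]
q=3: [19, 18, 20, 23]
q=4: [25, 27, 32, 25]
Optimal cycle mean attained by: cycle 2->4->3->2, total 7 + 9 + 7, length 3.
Answer: λ = 23/3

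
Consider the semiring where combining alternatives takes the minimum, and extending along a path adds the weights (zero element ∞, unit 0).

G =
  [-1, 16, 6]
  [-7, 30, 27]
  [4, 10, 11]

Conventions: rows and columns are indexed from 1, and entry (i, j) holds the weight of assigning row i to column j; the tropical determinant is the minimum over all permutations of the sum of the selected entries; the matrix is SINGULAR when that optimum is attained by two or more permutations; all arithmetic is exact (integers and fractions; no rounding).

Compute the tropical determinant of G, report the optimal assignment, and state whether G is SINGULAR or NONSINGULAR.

σ = (1, 2, 3): (-1) + 30 + 11 = 40
σ = (1, 3, 2): (-1) + 27 + 10 = 36
σ = (2, 1, 3): 16 + (-7) + 11 = 20
σ = (2, 3, 1): 16 + 27 + 4 = 47
σ = (3, 1, 2): 6 + (-7) + 10 = 9
σ = (3, 2, 1): 6 + 30 + 4 = 40
Optimal value attained by: σ = (3, 1, 2).
Answer: det⊕(G) = 9; verdict: NONSINGULAR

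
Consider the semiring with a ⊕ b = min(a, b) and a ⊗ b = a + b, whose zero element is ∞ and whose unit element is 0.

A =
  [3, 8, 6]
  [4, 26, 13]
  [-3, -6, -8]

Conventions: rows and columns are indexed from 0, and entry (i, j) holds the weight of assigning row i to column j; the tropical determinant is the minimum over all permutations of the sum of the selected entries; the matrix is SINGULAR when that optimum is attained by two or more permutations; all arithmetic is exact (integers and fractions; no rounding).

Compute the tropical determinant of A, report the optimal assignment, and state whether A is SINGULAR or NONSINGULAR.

σ = (0, 1, 2): 3 + 26 + (-8) = 21
σ = (0, 2, 1): 3 + 13 + (-6) = 10
σ = (1, 0, 2): 8 + 4 + (-8) = 4
σ = (1, 2, 0): 8 + 13 + (-3) = 18
σ = (2, 0, 1): 6 + 4 + (-6) = 4
σ = (2, 1, 0): 6 + 26 + (-3) = 29
Optimal value attained by: σ = (1, 0, 2).
Answer: det⊕(A) = 4; verdict: SINGULAR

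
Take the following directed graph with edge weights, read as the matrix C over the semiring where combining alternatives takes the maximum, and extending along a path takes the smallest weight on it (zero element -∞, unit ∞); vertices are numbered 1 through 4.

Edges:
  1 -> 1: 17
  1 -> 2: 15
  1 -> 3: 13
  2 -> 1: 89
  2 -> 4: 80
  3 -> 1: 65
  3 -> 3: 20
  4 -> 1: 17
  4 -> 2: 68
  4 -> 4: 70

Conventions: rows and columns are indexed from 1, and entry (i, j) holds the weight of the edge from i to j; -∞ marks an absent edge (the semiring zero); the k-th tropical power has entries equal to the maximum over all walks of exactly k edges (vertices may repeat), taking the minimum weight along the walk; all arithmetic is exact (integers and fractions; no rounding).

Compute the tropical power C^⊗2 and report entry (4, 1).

C^⊗2:
  [17, 15, 13, 15]
  [17, 68, 13, 70]
  [20, 15, 20, -∞]
  [68, 68, 13, 70]
Key observation: the optimum is the walk 4->2->1, with weight 68 min 89 = 68.
Optimal value attained by: walk 4->2->1.
Answer: (C^⊗2)[4][1] = 68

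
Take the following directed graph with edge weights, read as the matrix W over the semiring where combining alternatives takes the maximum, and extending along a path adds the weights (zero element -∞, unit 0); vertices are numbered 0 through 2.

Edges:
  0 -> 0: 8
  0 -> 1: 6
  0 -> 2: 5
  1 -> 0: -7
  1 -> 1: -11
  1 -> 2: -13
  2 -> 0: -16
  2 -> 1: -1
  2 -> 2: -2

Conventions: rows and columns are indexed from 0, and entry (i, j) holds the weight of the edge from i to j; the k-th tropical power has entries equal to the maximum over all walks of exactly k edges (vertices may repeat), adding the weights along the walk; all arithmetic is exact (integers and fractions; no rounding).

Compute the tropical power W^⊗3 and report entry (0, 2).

W^⊗2:
  [16, 14, 13]
  [1, -1, -2]
  [-8, -3, -4]
W^⊗3:
  [24, 22, 21]
  [9, 7, 6]
  [0, -2, -3]
Key observation: the optimum is the walk 0->0->0->2, with weight 8 + 8 + 5 = 21.
Optimal value attained by: walk 0->0->0->2.
Answer: (W^⊗3)[0][2] = 21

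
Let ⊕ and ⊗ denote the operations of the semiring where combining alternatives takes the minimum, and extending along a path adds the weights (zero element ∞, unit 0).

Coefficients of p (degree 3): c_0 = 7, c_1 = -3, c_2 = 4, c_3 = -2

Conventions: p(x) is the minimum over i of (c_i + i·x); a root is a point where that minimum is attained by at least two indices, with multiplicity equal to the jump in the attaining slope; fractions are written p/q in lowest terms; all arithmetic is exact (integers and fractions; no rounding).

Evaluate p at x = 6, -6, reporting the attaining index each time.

p(6) = min(7+0·6=7, -3+1·6=3, 4+2·6=16, -2+3·6=16) = 3 (attained by i=1)
p(-6) = min(7+0·(-6)=7, -3+1·(-6)=-9, 4+2·(-6)=-8, -2+3·(-6)=-20) = -20 (attained by i=3)
Answer: p(6) = 3; p(-6) = -20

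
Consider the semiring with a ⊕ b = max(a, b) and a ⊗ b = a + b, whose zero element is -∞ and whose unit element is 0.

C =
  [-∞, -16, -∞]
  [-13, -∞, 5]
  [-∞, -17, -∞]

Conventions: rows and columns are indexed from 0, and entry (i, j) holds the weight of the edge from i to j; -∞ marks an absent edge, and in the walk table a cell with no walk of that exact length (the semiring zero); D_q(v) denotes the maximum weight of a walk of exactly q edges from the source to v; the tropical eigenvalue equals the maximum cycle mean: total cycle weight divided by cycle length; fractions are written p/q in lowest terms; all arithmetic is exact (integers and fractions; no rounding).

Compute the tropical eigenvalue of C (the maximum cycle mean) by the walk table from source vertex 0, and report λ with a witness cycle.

q=0: [0, -∞, -∞]
q=1: [-∞, -16, -∞]
q=2: [-29, -∞, -11]
q=3: [-∞, -28, -∞]
Optimal cycle mean attained by: cycle 1->2->1, total 5 + (-17), length 2.
Answer: λ = -6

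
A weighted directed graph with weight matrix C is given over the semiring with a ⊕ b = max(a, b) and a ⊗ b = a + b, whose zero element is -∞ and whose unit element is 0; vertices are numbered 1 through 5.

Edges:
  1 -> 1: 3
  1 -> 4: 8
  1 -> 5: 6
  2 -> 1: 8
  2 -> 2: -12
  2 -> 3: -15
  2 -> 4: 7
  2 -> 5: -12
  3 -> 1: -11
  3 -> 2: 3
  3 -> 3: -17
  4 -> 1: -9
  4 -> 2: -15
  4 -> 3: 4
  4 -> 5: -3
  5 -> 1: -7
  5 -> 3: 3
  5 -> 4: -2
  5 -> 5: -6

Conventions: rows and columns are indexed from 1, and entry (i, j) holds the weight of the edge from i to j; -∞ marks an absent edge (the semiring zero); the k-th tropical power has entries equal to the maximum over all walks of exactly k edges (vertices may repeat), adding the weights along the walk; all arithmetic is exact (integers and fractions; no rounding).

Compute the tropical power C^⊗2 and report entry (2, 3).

C^⊗2:
  [6, -7, 12, 11, 9]
  [11, -8, 11, 16, 14]
  [11, -9, -12, 10, -5]
  [-6, 7, 0, -1, -3]
  [-4, 6, 2, 1, -1]
Key observation: the optimum is the walk 2->4->3, with weight 7 + 4 = 11.
Optimal value attained by: walk 2->4->3.
Answer: (C^⊗2)[2][3] = 11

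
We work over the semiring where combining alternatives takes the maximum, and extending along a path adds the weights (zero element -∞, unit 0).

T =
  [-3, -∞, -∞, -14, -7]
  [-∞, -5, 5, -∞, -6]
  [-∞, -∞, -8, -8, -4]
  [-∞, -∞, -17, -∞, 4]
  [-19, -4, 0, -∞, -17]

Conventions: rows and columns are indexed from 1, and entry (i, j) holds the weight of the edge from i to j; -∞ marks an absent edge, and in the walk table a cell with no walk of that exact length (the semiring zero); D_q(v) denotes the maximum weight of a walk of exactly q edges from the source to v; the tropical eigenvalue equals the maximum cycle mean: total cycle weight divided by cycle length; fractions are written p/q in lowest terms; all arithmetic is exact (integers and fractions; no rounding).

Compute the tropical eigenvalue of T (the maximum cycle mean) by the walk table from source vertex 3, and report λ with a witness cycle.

q=0: [-∞, -∞, 0, -∞, -∞]
q=1: [-∞, -∞, -8, -8, -4]
q=2: [-23, -8, -4, -16, -4]
q=3: [-23, -8, -3, -12, -8]
q=4: [-26, -12, -3, -11, -7]
q=5: [-26, -11, -7, -11, -7]
Optimal cycle mean attained by: cycle 2->3->4->5->2, total 5 + (-8) + 4 + (-4), length 4.
Answer: λ = -3/4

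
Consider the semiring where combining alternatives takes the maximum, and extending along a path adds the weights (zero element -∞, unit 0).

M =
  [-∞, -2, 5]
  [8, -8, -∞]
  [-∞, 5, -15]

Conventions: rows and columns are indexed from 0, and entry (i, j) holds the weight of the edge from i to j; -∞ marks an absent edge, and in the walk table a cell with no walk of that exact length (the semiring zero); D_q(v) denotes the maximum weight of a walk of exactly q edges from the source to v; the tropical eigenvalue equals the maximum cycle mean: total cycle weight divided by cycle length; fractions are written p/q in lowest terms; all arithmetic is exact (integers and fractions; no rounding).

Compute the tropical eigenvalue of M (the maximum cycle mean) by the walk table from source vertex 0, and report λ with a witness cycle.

q=0: [0, -∞, -∞]
q=1: [-∞, -2, 5]
q=2: [6, 10, -10]
q=3: [18, 4, 11]
Optimal cycle mean attained by: cycle 0->2->1->0, total 5 + 5 + 8, length 3.
Answer: λ = 6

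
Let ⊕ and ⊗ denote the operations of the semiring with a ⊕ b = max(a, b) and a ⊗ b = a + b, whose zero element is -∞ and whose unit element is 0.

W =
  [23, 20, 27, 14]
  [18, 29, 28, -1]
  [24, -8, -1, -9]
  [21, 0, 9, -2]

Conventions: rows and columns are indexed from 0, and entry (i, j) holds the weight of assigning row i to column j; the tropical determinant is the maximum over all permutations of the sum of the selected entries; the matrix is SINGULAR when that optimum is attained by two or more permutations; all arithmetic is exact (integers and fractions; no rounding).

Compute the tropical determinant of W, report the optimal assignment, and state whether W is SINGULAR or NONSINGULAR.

σ = (0, 1, 2, 3): 23 + 29 + (-1) + (-2) = 49
σ = (0, 1, 3, 2): 23 + 29 + (-9) + 9 = 52
σ = (0, 2, 1, 3): 23 + 28 + (-8) + (-2) = 41
σ = (0, 2, 3, 1): 23 + 28 + (-9) + 0 = 42
σ = (0, 3, 1, 2): 23 + (-1) + (-8) + 9 = 23
σ = (0, 3, 2, 1): 23 + (-1) + (-1) + 0 = 21
σ = (1, 0, 2, 3): 20 + 18 + (-1) + (-2) = 35
σ = (1, 0, 3, 2): 20 + 18 + (-9) + 9 = 38
σ = (1, 2, 0, 3): 20 + 28 + 24 + (-2) = 70
σ = (1, 2, 3, 0): 20 + 28 + (-9) + 21 = 60
σ = (1, 3, 0, 2): 20 + (-1) + 24 + 9 = 52
σ = (1, 3, 2, 0): 20 + (-1) + (-1) + 21 = 39
σ = (2, 0, 1, 3): 27 + 18 + (-8) + (-2) = 35
σ = (2, 0, 3, 1): 27 + 18 + (-9) + 0 = 36
σ = (2, 1, 0, 3): 27 + 29 + 24 + (-2) = 78
σ = (2, 1, 3, 0): 27 + 29 + (-9) + 21 = 68
σ = (2, 3, 0, 1): 27 + (-1) + 24 + 0 = 50
σ = (2, 3, 1, 0): 27 + (-1) + (-8) + 21 = 39
σ = (3, 0, 1, 2): 14 + 18 + (-8) + 9 = 33
σ = (3, 0, 2, 1): 14 + 18 + (-1) + 0 = 31
σ = (3, 1, 0, 2): 14 + 29 + 24 + 9 = 76
σ = (3, 1, 2, 0): 14 + 29 + (-1) + 21 = 63
σ = (3, 2, 0, 1): 14 + 28 + 24 + 0 = 66
σ = (3, 2, 1, 0): 14 + 28 + (-8) + 21 = 55
Optimal value attained by: σ = (2, 1, 0, 3).
Answer: det⊕(W) = 78; verdict: NONSINGULAR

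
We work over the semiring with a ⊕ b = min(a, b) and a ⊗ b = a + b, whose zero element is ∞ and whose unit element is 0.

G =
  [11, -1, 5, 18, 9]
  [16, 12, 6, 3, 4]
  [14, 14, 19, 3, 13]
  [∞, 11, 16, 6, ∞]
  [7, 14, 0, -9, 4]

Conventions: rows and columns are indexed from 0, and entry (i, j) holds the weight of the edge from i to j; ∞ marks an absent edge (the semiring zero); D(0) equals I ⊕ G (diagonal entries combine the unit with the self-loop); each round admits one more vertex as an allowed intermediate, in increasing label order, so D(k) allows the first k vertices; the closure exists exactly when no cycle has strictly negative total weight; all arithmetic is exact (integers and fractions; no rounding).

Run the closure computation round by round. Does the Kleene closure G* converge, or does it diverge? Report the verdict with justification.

D(0):
  [0, -1, 5, 18, 9]
  [16, 0, 6, 3, 4]
  [14, 14, 0, 3, 13]
  [∞, 11, 16, 0, ∞]
  [7, 14, 0, -9, 0]
D(1):
  [0, -1, 5, 18, 9]
  [16, 0, 6, 3, 4]
  [14, 13, 0, 3, 13]
  [∞, 11, 16, 0, ∞]
  [7, 6, 0, -9, 0]
D(2):
  [0, -1, 5, 2, 3]
  [16, 0, 6, 3, 4]
  [14, 13, 0, 3, 13]
  [27, 11, 16, 0, 15]
  [7, 6, 0, -9, 0]
D(3):
  [0, -1, 5, 2, 3]
  [16, 0, 6, 3, 4]
  [14, 13, 0, 3, 13]
  [27, 11, 16, 0, 15]
  [7, 6, 0, -9, 0]
D(4):
  [0, -1, 5, 2, 3]
  [16, 0, 6, 3, 4]
  [14, 13, 0, 3, 13]
  [27, 11, 16, 0, 15]
  [7, 2, 0, -9, 0]
D(5):
  [0, -1, 3, -6, 3]
  [11, 0, 4, -5, 4]
  [14, 13, 0, 3, 13]
  [22, 11, 15, 0, 15]
  [7, 2, 0, -9, 0]
Key observation: every diagonal entry stays at the unit through all rounds, so no improving cycle exists.
Answer: CONVERGES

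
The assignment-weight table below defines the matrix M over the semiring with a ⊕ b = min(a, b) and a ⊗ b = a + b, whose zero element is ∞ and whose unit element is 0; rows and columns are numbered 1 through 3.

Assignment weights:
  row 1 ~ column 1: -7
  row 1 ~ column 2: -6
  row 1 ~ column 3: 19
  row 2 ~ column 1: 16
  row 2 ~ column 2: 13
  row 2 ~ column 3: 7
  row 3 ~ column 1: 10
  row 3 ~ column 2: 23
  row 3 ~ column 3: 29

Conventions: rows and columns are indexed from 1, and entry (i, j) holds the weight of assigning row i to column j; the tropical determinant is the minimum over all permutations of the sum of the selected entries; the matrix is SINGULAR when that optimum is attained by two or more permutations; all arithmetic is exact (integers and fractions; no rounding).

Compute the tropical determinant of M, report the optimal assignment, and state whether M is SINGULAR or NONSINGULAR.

σ = (1, 2, 3): (-7) + 13 + 29 = 35
σ = (1, 3, 2): (-7) + 7 + 23 = 23
σ = (2, 1, 3): (-6) + 16 + 29 = 39
σ = (2, 3, 1): (-6) + 7 + 10 = 11
σ = (3, 1, 2): 19 + 16 + 23 = 58
σ = (3, 2, 1): 19 + 13 + 10 = 42
Optimal value attained by: σ = (2, 3, 1).
Answer: det⊕(M) = 11; verdict: NONSINGULAR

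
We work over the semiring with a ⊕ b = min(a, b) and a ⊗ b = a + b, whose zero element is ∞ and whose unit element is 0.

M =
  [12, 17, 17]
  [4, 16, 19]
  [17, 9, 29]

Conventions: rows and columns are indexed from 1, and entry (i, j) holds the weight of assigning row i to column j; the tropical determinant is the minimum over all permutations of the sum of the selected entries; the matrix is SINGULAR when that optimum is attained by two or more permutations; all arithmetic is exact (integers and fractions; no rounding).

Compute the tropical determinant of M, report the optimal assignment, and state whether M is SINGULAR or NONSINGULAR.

σ = (1, 2, 3): 12 + 16 + 29 = 57
σ = (1, 3, 2): 12 + 19 + 9 = 40
σ = (2, 1, 3): 17 + 4 + 29 = 50
σ = (2, 3, 1): 17 + 19 + 17 = 53
σ = (3, 1, 2): 17 + 4 + 9 = 30
σ = (3, 2, 1): 17 + 16 + 17 = 50
Optimal value attained by: σ = (3, 1, 2).
Answer: det⊕(M) = 30; verdict: NONSINGULAR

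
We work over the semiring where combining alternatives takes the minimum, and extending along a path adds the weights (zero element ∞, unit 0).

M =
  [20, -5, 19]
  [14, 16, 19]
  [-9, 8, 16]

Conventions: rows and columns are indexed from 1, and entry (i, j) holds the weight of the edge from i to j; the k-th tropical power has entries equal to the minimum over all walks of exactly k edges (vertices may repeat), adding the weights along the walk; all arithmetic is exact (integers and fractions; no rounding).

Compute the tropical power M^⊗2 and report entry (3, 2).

M^⊗2:
  [9, 11, 14]
  [10, 9, 33]
  [7, -14, 10]
Key observation: the optimum is the walk 3->1->2, with weight (-9) + (-5) = -14.
Optimal value attained by: walk 3->1->2.
Answer: (M^⊗2)[3][2] = -14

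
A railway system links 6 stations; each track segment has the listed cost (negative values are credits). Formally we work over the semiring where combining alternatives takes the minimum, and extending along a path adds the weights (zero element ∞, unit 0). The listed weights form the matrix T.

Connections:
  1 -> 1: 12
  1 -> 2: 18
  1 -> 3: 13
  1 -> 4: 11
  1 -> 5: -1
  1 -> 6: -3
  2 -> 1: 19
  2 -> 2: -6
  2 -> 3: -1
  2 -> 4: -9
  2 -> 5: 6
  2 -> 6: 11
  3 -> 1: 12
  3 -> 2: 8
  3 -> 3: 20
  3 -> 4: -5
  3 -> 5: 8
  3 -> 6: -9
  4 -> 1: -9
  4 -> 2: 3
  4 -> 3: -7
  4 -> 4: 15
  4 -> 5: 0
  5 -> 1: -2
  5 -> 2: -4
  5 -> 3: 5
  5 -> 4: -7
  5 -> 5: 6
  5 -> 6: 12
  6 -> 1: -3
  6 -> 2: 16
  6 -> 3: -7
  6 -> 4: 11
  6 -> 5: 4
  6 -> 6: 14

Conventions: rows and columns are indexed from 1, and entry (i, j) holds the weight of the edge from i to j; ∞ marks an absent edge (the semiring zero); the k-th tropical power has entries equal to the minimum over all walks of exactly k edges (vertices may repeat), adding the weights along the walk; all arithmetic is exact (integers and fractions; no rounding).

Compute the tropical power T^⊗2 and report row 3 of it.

T^⊗2:
  [-6, -5, -10, -8, 1, 4]
  [-18, -12, -16, -15, -9, -10]
  [-14, -2, -16, -1, -5, 5]
  [-2, -4, 2, -12, -10, -16]
  [-16, -10, -14, -13, -7, -5]
  [2, 0, 4, -12, -4, -16]
Answer: row 3 of T^⊗2 = [-14, -2, -16, -1, -5, 5]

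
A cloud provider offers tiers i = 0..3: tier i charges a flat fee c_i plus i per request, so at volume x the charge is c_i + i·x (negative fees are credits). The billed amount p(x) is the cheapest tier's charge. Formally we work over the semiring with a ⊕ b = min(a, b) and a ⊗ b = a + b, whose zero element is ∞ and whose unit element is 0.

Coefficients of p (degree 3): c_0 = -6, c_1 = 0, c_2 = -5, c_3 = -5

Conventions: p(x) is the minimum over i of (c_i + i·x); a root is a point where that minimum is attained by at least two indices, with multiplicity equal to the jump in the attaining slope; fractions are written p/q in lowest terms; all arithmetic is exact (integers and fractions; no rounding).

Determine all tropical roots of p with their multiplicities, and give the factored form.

hull edge (i=0, c=-6) to (i=3, c=-5): slope 1/3, span 3
Factored form: p(x) = -5 ⊗ (x ⊕ (-1/3)) ⊗ (x ⊕ (-1/3)) ⊗ (x ⊕ (-1/3))
Answer: roots = -1/3 (mult 3)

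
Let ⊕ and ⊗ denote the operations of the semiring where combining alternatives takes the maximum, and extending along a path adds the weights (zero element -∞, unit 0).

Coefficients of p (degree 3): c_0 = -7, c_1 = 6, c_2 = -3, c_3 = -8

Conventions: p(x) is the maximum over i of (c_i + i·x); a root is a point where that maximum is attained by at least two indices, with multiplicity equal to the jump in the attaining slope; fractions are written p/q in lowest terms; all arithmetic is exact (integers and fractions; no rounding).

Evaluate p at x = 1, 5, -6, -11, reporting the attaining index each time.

p(1) = max(-7+0·1=-7, 6+1·1=7, -3+2·1=-1, -8+3·1=-5) = 7 (attained by i=1)
p(5) = max(-7+0·5=-7, 6+1·5=11, -3+2·5=7, -8+3·5=7) = 11 (attained by i=1)
p(-6) = max(-7+0·(-6)=-7, 6+1·(-6)=0, -3+2·(-6)=-15, -8+3·(-6)=-26) = 0 (attained by i=1)
p(-11) = max(-7+0·(-11)=-7, 6+1·(-11)=-5, -3+2·(-11)=-25, -8+3·(-11)=-41) = -5 (attained by i=1)
Answer: p(1) = 7; p(5) = 11; p(-6) = 0; p(-11) = -5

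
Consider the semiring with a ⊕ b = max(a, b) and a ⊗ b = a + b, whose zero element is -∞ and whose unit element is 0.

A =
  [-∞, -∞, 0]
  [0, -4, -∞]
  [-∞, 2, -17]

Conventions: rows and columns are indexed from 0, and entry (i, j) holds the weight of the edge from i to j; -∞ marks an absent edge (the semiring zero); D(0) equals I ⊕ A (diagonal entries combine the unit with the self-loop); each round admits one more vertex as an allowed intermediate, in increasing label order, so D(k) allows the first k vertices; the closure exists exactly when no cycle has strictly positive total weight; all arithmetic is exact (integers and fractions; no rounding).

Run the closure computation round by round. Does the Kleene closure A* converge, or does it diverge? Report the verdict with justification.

D(0):
  [0, -∞, 0]
  [0, 0, -∞]
  [-∞, 2, 0]
D(1):
  [0, -∞, 0]
  [0, 0, 0]
  [-∞, 2, 0]
Detection: at round 2, diagonal entry (2, 2) turns strictly positive.
Key observation: the cycle 2->1->0->2 has total weight 2 + 0 + 0, which is strictly positive.
Answer: DIVERGES — positive cycle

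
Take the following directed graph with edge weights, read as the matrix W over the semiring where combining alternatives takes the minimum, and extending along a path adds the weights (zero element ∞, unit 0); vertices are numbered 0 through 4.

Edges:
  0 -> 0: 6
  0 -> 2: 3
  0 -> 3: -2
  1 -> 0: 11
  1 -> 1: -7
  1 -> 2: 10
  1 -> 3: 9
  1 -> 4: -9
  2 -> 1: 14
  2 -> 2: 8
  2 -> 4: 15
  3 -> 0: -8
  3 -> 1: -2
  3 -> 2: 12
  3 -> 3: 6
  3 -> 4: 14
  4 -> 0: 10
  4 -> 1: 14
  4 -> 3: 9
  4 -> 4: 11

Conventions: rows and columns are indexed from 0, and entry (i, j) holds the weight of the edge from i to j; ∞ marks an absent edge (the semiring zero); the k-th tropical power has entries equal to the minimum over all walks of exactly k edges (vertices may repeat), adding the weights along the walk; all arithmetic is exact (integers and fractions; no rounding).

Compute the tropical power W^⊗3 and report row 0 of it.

W^⊗2:
  [-10, -4, 9, 4, 12]
  [1, -14, 3, 0, -16]
  [25, 7, 16, 23, 5]
  [-2, -9, -5, -10, -11]
  [1, 7, 13, 8, 5]
W^⊗3:
  [-4, -11, -7, -12, -13]
  [-8, -21, -4, -7, -23]
  [15, 0, 17, 14, -2]
  [-18, -16, 1, -4, -18]
  [0, 0, 4, -1, -2]
Answer: row 0 of W^⊗3 = [-4, -11, -7, -12, -13]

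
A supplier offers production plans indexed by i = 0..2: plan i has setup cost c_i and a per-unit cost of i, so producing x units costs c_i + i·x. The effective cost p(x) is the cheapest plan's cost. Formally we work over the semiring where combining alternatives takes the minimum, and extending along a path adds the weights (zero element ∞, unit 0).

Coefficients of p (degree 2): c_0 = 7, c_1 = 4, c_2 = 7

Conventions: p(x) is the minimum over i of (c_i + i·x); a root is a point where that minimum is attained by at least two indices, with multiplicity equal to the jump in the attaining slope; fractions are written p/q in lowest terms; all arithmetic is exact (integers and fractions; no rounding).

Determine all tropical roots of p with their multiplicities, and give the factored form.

hull edge (i=0, c=7) to (i=1, c=4): slope -3, span 1
hull edge (i=1, c=4) to (i=2, c=7): slope 3, span 1
Factored form: p(x) = 7 ⊗ (x ⊕ (-3)) ⊗ (x ⊕ 3)
Answer: roots = -3 (mult 1), 3 (mult 1)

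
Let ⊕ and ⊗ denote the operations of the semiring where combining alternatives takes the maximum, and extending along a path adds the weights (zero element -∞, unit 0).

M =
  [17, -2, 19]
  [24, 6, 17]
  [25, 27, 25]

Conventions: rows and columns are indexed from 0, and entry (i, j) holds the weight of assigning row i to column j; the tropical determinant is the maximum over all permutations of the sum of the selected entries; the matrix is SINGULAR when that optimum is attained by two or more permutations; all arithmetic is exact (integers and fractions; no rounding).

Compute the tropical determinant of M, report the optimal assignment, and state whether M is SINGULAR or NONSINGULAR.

σ = (0, 1, 2): 17 + 6 + 25 = 48
σ = (0, 2, 1): 17 + 17 + 27 = 61
σ = (1, 0, 2): (-2) + 24 + 25 = 47
σ = (1, 2, 0): (-2) + 17 + 25 = 40
σ = (2, 0, 1): 19 + 24 + 27 = 70
σ = (2, 1, 0): 19 + 6 + 25 = 50
Optimal value attained by: σ = (2, 0, 1).
Answer: det⊕(M) = 70; verdict: NONSINGULAR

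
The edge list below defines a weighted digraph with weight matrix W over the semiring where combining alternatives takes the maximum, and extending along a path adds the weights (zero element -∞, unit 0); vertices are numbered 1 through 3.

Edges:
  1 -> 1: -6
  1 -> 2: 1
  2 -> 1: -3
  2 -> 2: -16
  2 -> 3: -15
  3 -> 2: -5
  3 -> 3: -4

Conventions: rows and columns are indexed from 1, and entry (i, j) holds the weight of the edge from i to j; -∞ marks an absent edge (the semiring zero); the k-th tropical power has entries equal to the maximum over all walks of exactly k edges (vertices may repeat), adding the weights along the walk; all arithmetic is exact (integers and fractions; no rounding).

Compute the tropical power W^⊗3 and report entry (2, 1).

W^⊗2:
  [-2, -5, -14]
  [-9, -2, -19]
  [-8, -9, -8]
W^⊗3:
  [-8, -1, -18]
  [-5, -8, -17]
  [-12, -7, -12]
Key observation: the optimum is the walk 2->1->2->1, with weight (-3) + 1 + (-3) = -5.
Optimal value attained by: walk 2->1->2->1.
Answer: (W^⊗3)[2][1] = -5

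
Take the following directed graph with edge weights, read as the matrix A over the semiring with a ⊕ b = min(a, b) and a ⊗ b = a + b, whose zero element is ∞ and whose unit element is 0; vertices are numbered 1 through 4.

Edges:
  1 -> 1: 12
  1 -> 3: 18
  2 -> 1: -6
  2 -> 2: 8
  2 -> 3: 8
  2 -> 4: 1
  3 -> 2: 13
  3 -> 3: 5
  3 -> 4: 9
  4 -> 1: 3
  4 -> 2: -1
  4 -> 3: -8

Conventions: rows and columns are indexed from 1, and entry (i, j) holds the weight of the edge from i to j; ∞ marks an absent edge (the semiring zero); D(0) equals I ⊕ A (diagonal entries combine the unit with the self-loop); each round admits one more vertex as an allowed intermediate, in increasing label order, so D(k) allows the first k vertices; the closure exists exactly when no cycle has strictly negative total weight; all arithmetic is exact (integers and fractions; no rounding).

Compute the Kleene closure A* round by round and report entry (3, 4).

D(0):
  [0, ∞, 18, ∞]
  [-6, 0, 8, 1]
  [∞, 13, 0, 9]
  [3, -1, -8, 0]
D(1):
  [0, ∞, 18, ∞]
  [-6, 0, 8, 1]
  [∞, 13, 0, 9]
  [3, -1, -8, 0]
D(2):
  [0, ∞, 18, ∞]
  [-6, 0, 8, 1]
  [7, 13, 0, 9]
  [-7, -1, -8, 0]
D(3):
  [0, 31, 18, 27]
  [-6, 0, 8, 1]
  [7, 13, 0, 9]
  [-7, -1, -8, 0]
D(4):
  [0, 26, 18, 27]
  [-6, 0, -7, 1]
  [2, 8, 0, 9]
  [-7, -1, -8, 0]
Answer: A*[3][4] = 9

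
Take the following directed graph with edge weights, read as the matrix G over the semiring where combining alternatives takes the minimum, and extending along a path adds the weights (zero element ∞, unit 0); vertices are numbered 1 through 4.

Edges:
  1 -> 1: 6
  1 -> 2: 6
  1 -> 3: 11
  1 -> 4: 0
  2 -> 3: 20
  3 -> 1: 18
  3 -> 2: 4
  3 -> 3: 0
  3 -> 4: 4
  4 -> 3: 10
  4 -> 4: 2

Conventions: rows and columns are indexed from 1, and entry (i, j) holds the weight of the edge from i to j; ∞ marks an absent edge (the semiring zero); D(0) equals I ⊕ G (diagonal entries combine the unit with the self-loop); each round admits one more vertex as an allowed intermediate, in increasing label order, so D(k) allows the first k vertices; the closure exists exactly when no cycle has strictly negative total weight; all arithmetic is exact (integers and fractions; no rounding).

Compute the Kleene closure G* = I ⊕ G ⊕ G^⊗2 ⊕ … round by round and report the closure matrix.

D(0):
  [0, 6, 11, 0]
  [∞, 0, 20, ∞]
  [18, 4, 0, 4]
  [∞, ∞, 10, 0]
D(1):
  [0, 6, 11, 0]
  [∞, 0, 20, ∞]
  [18, 4, 0, 4]
  [∞, ∞, 10, 0]
D(2):
  [0, 6, 11, 0]
  [∞, 0, 20, ∞]
  [18, 4, 0, 4]
  [∞, ∞, 10, 0]
D(3):
  [0, 6, 11, 0]
  [38, 0, 20, 24]
  [18, 4, 0, 4]
  [28, 14, 10, 0]
D(4):
  [0, 6, 10, 0]
  [38, 0, 20, 24]
  [18, 4, 0, 4]
  [28, 14, 10, 0]
Answer: G* = [[0, 6, 10, 0], [38, 0, 20, 24], [18, 4, 0, 4], [28, 14, 10, 0]]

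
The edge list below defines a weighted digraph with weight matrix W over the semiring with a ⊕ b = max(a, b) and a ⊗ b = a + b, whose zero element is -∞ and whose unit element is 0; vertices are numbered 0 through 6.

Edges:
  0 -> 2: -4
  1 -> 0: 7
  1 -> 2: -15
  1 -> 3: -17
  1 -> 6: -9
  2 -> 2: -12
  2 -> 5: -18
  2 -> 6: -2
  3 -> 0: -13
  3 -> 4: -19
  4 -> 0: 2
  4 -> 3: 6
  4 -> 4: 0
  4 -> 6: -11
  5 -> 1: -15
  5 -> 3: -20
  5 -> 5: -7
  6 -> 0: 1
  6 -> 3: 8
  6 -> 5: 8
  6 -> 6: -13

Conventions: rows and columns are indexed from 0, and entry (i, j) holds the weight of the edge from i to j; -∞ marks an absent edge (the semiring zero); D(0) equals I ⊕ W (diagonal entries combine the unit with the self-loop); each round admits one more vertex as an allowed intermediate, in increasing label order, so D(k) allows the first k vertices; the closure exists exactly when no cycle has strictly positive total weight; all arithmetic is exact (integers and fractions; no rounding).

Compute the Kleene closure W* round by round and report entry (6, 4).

D(0):
  [0, -∞, -4, -∞, -∞, -∞, -∞]
  [7, 0, -15, -17, -∞, -∞, -9]
  [-∞, -∞, 0, -∞, -∞, -18, -2]
  [-13, -∞, -∞, 0, -19, -∞, -∞]
  [2, -∞, -∞, 6, 0, -∞, -11]
  [-∞, -15, -∞, -20, -∞, 0, -∞]
  [1, -∞, -∞, 8, -∞, 8, 0]
D(1):
  [0, -∞, -4, -∞, -∞, -∞, -∞]
  [7, 0, 3, -17, -∞, -∞, -9]
  [-∞, -∞, 0, -∞, -∞, -18, -2]
  [-13, -∞, -17, 0, -19, -∞, -∞]
  [2, -∞, -2, 6, 0, -∞, -11]
  [-∞, -15, -∞, -20, -∞, 0, -∞]
  [1, -∞, -3, 8, -∞, 8, 0]
D(2):
  [0, -∞, -4, -∞, -∞, -∞, -∞]
  [7, 0, 3, -17, -∞, -∞, -9]
  [-∞, -∞, 0, -∞, -∞, -18, -2]
  [-13, -∞, -17, 0, -19, -∞, -∞]
  [2, -∞, -2, 6, 0, -∞, -11]
  [-8, -15, -12, -20, -∞, 0, -24]
  [1, -∞, -3, 8, -∞, 8, 0]
D(3):
  [0, -∞, -4, -∞, -∞, -22, -6]
  [7, 0, 3, -17, -∞, -15, 1]
  [-∞, -∞, 0, -∞, -∞, -18, -2]
  [-13, -∞, -17, 0, -19, -35, -19]
  [2, -∞, -2, 6, 0, -20, -4]
  [-8, -15, -12, -20, -∞, 0, -14]
  [1, -∞, -3, 8, -∞, 8, 0]
D(4):
  [0, -∞, -4, -∞, -∞, -22, -6]
  [7, 0, 3, -17, -36, -15, 1]
  [-∞, -∞, 0, -∞, -∞, -18, -2]
  [-13, -∞, -17, 0, -19, -35, -19]
  [2, -∞, -2, 6, 0, -20, -4]
  [-8, -15, -12, -20, -39, 0, -14]
  [1, -∞, -3, 8, -11, 8, 0]
D(5):
  [0, -∞, -4, -∞, -∞, -22, -6]
  [7, 0, 3, -17, -36, -15, 1]
  [-∞, -∞, 0, -∞, -∞, -18, -2]
  [-13, -∞, -17, 0, -19, -35, -19]
  [2, -∞, -2, 6, 0, -20, -4]
  [-8, -15, -12, -20, -39, 0, -14]
  [1, -∞, -3, 8, -11, 8, 0]
D(6):
  [0, -37, -4, -42, -61, -22, -6]
  [7, 0, 3, -17, -36, -15, 1]
  [-26, -33, 0, -38, -57, -18, -2]
  [-13, -50, -17, 0, -19, -35, -19]
  [2, -35, -2, 6, 0, -20, -4]
  [-8, -15, -12, -20, -39, 0, -14]
  [1, -7, -3, 8, -11, 8, 0]
D(7):
  [0, -13, -4, 2, -17, 2, -6]
  [7, 0, 3, 9, -10, 9, 1]
  [-1, -9, 0, 6, -13, 6, -2]
  [-13, -26, -17, 0, -19, -11, -19]
  [2, -11, -2, 6, 0, 4, -4]
  [-8, -15, -12, -6, -25, 0, -14]
  [1, -7, -3, 8, -11, 8, 0]
Answer: W*[6][4] = -11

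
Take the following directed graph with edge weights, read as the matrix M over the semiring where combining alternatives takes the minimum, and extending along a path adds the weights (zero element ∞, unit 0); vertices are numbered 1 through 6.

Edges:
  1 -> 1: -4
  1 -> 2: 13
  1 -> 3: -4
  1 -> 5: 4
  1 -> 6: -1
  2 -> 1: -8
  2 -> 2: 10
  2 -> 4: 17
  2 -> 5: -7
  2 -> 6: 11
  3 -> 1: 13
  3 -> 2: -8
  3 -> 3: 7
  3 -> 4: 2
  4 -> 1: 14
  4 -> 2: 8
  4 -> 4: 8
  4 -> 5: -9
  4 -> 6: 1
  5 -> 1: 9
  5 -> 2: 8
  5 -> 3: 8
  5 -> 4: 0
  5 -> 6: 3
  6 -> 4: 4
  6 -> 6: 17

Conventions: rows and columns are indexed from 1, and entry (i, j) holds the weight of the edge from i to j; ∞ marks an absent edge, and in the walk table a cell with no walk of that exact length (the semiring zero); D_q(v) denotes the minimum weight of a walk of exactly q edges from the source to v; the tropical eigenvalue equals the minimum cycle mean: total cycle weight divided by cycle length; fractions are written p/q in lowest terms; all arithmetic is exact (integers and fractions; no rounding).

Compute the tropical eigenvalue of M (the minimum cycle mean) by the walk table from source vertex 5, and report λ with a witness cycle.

q=0: [∞, ∞, ∞, ∞, 0, ∞]
q=1: [9, 8, 8, 0, ∞, 3]
q=2: [0, 0, 5, 7, -9, 1]
q=3: [-8, -3, -4, -9, -7, -6]
q=4: [-12, -12, -12, -7, -18, -9]
q=5: [-20, -20, -16, -18, -19, -15]
q=6: [-28, -24, -24, -19, -27, -21]
Optimal cycle mean attained by: cycle 1->3->2->1, total (-4) + (-8) + (-8), length 3.
Answer: λ = -20/3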